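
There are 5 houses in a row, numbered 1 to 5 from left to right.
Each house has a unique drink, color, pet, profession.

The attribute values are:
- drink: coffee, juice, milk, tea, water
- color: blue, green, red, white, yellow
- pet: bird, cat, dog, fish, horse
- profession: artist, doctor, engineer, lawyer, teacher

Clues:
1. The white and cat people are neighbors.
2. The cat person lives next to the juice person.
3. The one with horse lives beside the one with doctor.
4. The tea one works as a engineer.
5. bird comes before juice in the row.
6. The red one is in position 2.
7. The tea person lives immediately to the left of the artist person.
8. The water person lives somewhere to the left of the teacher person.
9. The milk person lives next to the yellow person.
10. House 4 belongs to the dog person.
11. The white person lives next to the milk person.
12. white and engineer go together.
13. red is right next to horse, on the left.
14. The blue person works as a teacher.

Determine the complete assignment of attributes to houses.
Solution:

House | Drink | Color | Pet | Profession
----------------------------------------
  1   | tea | white | bird | engineer
  2   | milk | red | cat | artist
  3   | juice | yellow | horse | lawyer
  4   | water | green | dog | doctor
  5   | coffee | blue | fish | teacher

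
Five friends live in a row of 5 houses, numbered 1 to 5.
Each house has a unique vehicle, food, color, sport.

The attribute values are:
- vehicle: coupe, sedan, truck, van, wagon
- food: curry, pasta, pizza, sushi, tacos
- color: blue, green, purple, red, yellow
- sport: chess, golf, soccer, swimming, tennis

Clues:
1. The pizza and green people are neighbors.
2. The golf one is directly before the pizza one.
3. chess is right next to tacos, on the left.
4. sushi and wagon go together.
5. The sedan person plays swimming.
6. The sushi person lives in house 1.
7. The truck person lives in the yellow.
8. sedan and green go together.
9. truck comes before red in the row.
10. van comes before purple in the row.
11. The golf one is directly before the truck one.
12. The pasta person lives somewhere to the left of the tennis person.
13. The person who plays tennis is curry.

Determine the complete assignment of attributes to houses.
Solution:

House | Vehicle | Food | Color | Sport
--------------------------------------
  1   | wagon | sushi | blue | golf
  2   | truck | pizza | yellow | chess
  3   | sedan | tacos | green | swimming
  4   | van | pasta | red | soccer
  5   | coupe | curry | purple | tennis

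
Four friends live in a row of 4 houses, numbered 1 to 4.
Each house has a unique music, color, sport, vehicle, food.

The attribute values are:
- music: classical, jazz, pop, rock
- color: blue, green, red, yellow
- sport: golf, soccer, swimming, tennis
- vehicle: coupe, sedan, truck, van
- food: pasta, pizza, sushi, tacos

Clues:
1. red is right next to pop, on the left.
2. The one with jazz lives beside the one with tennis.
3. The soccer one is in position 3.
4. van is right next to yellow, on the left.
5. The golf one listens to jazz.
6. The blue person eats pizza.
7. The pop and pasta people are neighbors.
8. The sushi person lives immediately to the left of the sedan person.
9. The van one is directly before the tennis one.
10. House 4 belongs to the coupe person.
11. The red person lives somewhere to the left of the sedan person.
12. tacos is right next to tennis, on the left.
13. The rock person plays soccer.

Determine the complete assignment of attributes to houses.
Solution:

House | Music | Color | Sport | Vehicle | Food
----------------------------------------------
  1   | jazz | red | golf | van | tacos
  2   | pop | yellow | tennis | truck | sushi
  3   | rock | green | soccer | sedan | pasta
  4   | classical | blue | swimming | coupe | pizza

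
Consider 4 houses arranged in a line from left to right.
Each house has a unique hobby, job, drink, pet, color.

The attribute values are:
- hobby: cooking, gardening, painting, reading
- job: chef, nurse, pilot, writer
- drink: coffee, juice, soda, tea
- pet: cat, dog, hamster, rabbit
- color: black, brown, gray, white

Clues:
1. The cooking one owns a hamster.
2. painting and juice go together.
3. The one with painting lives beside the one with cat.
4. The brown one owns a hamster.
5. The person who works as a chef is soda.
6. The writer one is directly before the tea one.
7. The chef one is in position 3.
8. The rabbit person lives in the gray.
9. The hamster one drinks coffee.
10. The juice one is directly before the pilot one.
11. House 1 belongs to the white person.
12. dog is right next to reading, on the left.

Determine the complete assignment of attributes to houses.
Solution:

House | Hobby | Job | Drink | Pet | Color
-----------------------------------------
  1   | painting | writer | juice | dog | white
  2   | reading | pilot | tea | cat | black
  3   | gardening | chef | soda | rabbit | gray
  4   | cooking | nurse | coffee | hamster | brown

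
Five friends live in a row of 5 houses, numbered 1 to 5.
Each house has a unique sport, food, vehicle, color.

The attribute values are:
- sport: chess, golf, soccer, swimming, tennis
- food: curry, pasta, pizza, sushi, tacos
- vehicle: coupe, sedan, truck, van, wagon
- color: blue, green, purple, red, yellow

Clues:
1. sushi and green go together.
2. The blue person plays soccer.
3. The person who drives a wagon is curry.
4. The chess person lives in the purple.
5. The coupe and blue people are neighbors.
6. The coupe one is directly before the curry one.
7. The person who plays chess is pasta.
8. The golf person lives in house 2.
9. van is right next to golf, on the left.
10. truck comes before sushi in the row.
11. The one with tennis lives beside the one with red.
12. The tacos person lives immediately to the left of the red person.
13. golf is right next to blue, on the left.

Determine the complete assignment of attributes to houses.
Solution:

House | Sport | Food | Vehicle | Color
--------------------------------------
  1   | tennis | tacos | van | yellow
  2   | golf | pizza | coupe | red
  3   | soccer | curry | wagon | blue
  4   | chess | pasta | truck | purple
  5   | swimming | sushi | sedan | green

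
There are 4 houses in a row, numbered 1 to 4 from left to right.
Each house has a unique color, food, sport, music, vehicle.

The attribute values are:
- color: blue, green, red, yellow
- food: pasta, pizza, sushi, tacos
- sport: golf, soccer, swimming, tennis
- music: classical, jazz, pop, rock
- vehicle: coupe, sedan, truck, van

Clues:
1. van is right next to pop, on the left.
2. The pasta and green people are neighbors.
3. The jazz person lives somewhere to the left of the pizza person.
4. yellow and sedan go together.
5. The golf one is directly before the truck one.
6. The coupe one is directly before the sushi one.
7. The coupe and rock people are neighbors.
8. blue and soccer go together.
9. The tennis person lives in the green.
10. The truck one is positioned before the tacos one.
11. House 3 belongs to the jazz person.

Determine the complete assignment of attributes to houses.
Solution:

House | Color | Food | Sport | Music | Vehicle
----------------------------------------------
  1   | red | pasta | golf | classical | coupe
  2   | green | sushi | tennis | rock | truck
  3   | blue | tacos | soccer | jazz | van
  4   | yellow | pizza | swimming | pop | sedan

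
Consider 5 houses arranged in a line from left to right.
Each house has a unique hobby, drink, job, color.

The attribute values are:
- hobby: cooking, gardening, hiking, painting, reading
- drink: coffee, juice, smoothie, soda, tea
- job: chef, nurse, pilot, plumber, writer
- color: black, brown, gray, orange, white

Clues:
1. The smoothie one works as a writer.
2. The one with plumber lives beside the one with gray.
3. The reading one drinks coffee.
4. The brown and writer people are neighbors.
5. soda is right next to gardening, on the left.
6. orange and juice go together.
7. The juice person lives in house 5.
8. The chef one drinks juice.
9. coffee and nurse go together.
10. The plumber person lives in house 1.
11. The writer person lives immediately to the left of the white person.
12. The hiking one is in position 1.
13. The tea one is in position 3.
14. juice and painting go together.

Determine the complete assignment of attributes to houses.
Solution:

House | Hobby | Drink | Job | Color
-----------------------------------
  1   | hiking | soda | plumber | brown
  2   | gardening | smoothie | writer | gray
  3   | cooking | tea | pilot | white
  4   | reading | coffee | nurse | black
  5   | painting | juice | chef | orange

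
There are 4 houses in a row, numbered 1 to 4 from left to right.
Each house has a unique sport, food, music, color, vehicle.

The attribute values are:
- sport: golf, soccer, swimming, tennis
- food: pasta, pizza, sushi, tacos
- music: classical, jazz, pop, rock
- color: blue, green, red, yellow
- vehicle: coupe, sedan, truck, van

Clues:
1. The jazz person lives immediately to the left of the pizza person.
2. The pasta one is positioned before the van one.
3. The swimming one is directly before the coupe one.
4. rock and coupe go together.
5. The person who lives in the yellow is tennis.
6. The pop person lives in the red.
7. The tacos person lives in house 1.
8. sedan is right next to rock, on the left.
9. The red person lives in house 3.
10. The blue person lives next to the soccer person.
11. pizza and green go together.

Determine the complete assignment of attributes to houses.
Solution:

House | Sport | Food | Music | Color | Vehicle
----------------------------------------------
  1   | swimming | tacos | jazz | blue | sedan
  2   | soccer | pizza | rock | green | coupe
  3   | golf | pasta | pop | red | truck
  4   | tennis | sushi | classical | yellow | van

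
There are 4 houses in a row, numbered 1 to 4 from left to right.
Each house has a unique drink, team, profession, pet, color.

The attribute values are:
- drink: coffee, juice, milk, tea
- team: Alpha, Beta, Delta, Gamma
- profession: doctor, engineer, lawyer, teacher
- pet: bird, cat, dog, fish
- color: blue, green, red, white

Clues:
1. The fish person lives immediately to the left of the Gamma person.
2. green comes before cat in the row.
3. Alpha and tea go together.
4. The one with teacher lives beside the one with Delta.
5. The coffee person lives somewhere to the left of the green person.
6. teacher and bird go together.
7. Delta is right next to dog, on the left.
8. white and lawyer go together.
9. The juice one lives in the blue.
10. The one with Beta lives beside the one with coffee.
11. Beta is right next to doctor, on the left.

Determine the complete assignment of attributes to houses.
Solution:

House | Drink | Team | Profession | Pet | Color
-----------------------------------------------
  1   | juice | Beta | teacher | bird | blue
  2   | coffee | Delta | doctor | fish | red
  3   | milk | Gamma | engineer | dog | green
  4   | tea | Alpha | lawyer | cat | white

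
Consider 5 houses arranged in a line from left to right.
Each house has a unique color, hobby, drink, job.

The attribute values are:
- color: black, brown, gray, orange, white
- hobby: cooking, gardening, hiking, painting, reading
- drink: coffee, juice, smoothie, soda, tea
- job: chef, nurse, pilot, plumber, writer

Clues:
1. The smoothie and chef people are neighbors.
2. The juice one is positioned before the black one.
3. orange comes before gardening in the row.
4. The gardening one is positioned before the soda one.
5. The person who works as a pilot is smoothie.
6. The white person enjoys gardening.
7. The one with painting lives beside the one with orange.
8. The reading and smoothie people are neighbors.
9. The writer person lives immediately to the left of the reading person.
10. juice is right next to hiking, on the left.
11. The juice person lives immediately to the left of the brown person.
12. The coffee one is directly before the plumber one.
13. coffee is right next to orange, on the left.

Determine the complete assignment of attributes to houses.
Solution:

House | Color | Hobby | Drink | Job
-----------------------------------
  1   | gray | painting | coffee | writer
  2   | orange | reading | juice | plumber
  3   | brown | hiking | smoothie | pilot
  4   | white | gardening | tea | chef
  5   | black | cooking | soda | nurse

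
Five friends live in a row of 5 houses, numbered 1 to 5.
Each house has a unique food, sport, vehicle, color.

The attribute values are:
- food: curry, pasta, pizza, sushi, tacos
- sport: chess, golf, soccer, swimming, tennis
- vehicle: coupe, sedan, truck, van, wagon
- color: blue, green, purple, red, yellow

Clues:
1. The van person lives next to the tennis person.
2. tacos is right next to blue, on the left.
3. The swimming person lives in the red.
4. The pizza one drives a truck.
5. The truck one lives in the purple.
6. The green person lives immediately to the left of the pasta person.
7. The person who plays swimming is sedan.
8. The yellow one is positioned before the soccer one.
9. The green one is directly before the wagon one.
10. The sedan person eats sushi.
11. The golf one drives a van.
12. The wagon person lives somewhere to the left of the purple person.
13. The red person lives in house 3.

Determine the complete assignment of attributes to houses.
Solution:

House | Food | Sport | Vehicle | Color
--------------------------------------
  1   | tacos | golf | van | green
  2   | pasta | tennis | wagon | blue
  3   | sushi | swimming | sedan | red
  4   | curry | chess | coupe | yellow
  5   | pizza | soccer | truck | purple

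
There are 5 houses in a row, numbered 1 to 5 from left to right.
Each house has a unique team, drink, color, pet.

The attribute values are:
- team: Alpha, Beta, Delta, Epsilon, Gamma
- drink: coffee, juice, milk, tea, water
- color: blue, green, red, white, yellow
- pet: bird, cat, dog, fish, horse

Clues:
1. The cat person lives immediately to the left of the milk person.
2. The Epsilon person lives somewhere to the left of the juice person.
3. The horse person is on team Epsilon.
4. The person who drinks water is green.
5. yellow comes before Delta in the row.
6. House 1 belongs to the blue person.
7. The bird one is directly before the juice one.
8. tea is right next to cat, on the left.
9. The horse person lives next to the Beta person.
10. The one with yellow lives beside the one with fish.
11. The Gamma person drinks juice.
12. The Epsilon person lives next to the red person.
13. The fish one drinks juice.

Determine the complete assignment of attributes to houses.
Solution:

House | Team | Drink | Color | Pet
----------------------------------
  1   | Epsilon | tea | blue | horse
  2   | Beta | coffee | red | cat
  3   | Alpha | milk | yellow | bird
  4   | Gamma | juice | white | fish
  5   | Delta | water | green | dog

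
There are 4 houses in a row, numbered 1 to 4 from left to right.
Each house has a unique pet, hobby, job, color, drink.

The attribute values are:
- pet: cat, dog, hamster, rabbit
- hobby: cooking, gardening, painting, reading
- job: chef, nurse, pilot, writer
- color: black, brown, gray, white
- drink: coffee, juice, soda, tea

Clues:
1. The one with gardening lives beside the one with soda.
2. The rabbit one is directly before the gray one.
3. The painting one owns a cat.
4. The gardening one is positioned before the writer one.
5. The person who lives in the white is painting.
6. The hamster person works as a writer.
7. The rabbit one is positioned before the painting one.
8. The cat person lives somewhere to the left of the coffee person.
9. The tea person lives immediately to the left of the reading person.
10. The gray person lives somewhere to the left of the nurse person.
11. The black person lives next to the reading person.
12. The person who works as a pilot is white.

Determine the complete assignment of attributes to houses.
Solution:

House | Pet | Hobby | Job | Color | Drink
-----------------------------------------
  1   | rabbit | gardening | chef | black | tea
  2   | hamster | reading | writer | gray | soda
  3   | cat | painting | pilot | white | juice
  4   | dog | cooking | nurse | brown | coffee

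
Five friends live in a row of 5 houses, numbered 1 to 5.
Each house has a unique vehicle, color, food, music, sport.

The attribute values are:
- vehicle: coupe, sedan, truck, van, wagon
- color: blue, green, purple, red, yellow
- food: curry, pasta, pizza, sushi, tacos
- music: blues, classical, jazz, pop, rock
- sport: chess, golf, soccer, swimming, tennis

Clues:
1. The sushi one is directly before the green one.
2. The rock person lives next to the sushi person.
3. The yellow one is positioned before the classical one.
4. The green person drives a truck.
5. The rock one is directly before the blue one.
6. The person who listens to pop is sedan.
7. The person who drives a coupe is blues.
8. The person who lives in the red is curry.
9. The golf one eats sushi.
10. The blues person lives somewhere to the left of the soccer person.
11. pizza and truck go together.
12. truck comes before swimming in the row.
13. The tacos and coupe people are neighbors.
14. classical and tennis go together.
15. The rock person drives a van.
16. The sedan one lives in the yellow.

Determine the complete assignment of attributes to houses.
Solution:

House | Vehicle | Color | Food | Music | Sport
----------------------------------------------
  1   | van | purple | tacos | rock | chess
  2   | coupe | blue | sushi | blues | golf
  3   | truck | green | pizza | jazz | soccer
  4   | sedan | yellow | pasta | pop | swimming
  5   | wagon | red | curry | classical | tennis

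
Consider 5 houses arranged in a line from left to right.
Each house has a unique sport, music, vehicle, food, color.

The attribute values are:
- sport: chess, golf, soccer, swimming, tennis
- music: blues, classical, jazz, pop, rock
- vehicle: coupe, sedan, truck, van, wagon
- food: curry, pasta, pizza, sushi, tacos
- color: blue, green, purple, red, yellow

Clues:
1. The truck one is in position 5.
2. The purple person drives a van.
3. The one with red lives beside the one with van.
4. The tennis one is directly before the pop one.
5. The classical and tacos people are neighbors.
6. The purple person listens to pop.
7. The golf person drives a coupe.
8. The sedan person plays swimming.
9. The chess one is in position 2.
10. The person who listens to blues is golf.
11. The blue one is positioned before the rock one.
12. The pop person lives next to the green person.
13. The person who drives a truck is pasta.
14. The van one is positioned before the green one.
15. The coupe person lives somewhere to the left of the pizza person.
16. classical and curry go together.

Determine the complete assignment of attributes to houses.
Solution:

House | Sport | Music | Vehicle | Food | Color
----------------------------------------------
  1   | tennis | classical | wagon | curry | red
  2   | chess | pop | van | tacos | purple
  3   | golf | blues | coupe | sushi | green
  4   | swimming | jazz | sedan | pizza | blue
  5   | soccer | rock | truck | pasta | yellow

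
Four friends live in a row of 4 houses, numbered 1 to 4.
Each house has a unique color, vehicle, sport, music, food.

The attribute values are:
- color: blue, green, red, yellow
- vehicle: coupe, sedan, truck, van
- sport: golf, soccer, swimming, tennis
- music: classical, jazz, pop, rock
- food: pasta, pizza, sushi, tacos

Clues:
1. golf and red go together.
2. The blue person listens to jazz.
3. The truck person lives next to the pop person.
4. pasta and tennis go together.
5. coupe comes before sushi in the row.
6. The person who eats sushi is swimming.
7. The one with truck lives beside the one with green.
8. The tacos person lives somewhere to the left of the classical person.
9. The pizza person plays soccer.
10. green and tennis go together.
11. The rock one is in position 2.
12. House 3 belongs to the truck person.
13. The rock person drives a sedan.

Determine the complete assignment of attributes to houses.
Solution:

House | Color | Vehicle | Sport | Music | Food
----------------------------------------------
  1   | blue | coupe | soccer | jazz | pizza
  2   | red | sedan | golf | rock | tacos
  3   | yellow | truck | swimming | classical | sushi
  4   | green | van | tennis | pop | pasta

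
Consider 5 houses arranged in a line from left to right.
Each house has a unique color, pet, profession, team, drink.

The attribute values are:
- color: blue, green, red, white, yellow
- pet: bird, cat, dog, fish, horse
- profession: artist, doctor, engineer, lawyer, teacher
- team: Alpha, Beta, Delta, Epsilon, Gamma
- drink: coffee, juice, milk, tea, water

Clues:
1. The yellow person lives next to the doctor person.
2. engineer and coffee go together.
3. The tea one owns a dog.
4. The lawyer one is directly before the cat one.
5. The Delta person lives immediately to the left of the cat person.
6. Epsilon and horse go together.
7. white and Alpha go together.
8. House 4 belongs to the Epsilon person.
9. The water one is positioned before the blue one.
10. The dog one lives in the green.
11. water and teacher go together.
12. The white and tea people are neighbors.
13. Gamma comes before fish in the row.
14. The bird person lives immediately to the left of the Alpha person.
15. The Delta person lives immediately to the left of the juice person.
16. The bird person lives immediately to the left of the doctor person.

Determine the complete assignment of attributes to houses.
Solution:

House | Color | Pet | Profession | Team | Drink
-----------------------------------------------
  1   | yellow | bird | lawyer | Delta | milk
  2   | white | cat | doctor | Alpha | juice
  3   | green | dog | artist | Gamma | tea
  4   | red | horse | teacher | Epsilon | water
  5   | blue | fish | engineer | Beta | coffee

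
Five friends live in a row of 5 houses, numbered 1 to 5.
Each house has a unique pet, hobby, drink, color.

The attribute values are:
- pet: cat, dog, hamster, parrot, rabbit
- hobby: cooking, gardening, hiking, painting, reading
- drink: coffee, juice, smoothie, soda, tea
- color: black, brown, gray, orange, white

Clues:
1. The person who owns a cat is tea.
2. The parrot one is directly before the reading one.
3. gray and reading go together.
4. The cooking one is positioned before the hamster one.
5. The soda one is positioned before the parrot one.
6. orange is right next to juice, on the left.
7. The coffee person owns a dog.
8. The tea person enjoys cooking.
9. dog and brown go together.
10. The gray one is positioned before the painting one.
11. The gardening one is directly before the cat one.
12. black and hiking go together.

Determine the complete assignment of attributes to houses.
Solution:

House | Pet | Hobby | Drink | Color
-----------------------------------
  1   | rabbit | gardening | soda | white
  2   | cat | cooking | tea | orange
  3   | parrot | hiking | juice | black
  4   | hamster | reading | smoothie | gray
  5   | dog | painting | coffee | brown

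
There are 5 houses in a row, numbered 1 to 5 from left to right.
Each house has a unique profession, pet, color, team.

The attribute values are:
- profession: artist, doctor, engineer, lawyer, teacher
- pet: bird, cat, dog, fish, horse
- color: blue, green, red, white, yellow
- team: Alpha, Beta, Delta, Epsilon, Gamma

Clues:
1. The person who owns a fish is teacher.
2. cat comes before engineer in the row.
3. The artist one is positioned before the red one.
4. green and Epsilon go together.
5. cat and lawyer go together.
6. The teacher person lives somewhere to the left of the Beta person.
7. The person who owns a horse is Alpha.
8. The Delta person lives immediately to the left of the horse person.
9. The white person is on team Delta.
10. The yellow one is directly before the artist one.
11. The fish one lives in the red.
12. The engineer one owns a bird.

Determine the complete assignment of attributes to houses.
Solution:

House | Profession | Pet | Color | Team
---------------------------------------
  1   | lawyer | cat | white | Delta
  2   | doctor | horse | yellow | Alpha
  3   | artist | dog | green | Epsilon
  4   | teacher | fish | red | Gamma
  5   | engineer | bird | blue | Beta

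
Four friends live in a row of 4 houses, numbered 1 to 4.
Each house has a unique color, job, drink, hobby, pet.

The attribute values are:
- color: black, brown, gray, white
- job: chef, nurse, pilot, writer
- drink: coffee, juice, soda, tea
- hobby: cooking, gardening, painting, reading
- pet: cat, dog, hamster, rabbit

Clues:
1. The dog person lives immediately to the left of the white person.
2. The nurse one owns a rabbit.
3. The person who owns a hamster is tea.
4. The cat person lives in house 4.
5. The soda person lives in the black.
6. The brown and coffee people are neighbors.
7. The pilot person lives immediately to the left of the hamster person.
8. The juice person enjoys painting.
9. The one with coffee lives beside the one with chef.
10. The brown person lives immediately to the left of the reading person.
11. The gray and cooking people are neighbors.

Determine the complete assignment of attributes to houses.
Solution:

House | Color | Job | Drink | Hobby | Pet
-----------------------------------------
  1   | brown | nurse | juice | painting | rabbit
  2   | gray | pilot | coffee | reading | dog
  3   | white | chef | tea | cooking | hamster
  4   | black | writer | soda | gardening | cat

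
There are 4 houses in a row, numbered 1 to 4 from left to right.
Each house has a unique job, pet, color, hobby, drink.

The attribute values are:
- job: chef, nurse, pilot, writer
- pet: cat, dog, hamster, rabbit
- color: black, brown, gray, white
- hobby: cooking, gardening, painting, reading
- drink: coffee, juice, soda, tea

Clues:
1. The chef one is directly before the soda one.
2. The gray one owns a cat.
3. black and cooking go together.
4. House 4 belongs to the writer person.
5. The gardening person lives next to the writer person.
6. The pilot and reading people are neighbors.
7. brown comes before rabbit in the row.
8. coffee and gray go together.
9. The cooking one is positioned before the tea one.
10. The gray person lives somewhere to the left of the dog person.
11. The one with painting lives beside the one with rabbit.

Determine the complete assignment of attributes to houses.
Solution:

House | Job | Pet | Color | Hobby | Drink
-----------------------------------------
  1   | chef | hamster | brown | painting | juice
  2   | nurse | rabbit | black | cooking | soda
  3   | pilot | cat | gray | gardening | coffee
  4   | writer | dog | white | reading | tea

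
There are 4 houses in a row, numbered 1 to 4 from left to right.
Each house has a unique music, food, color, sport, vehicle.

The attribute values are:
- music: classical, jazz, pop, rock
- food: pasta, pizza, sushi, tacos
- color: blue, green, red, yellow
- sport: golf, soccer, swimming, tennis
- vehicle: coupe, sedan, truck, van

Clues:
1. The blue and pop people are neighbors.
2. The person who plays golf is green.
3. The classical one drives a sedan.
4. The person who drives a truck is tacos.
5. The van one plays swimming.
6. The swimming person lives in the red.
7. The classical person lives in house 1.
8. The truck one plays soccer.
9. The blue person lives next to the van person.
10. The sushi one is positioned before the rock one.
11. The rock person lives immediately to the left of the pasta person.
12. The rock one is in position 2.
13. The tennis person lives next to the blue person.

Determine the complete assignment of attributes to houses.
Solution:

House | Music | Food | Color | Sport | Vehicle
----------------------------------------------
  1   | classical | sushi | yellow | tennis | sedan
  2   | rock | tacos | blue | soccer | truck
  3   | pop | pasta | red | swimming | van
  4   | jazz | pizza | green | golf | coupe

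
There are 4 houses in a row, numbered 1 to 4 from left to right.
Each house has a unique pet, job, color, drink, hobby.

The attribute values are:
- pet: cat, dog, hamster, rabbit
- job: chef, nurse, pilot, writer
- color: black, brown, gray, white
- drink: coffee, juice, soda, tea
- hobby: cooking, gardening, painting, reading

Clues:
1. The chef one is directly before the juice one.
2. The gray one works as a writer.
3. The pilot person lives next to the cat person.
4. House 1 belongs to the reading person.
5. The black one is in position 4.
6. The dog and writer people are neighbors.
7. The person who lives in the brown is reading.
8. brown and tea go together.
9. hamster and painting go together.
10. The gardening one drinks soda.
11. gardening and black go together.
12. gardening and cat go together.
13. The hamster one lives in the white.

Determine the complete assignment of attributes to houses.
Solution:

House | Pet | Job | Color | Drink | Hobby
-----------------------------------------
  1   | dog | chef | brown | tea | reading
  2   | rabbit | writer | gray | juice | cooking
  3   | hamster | pilot | white | coffee | painting
  4   | cat | nurse | black | soda | gardening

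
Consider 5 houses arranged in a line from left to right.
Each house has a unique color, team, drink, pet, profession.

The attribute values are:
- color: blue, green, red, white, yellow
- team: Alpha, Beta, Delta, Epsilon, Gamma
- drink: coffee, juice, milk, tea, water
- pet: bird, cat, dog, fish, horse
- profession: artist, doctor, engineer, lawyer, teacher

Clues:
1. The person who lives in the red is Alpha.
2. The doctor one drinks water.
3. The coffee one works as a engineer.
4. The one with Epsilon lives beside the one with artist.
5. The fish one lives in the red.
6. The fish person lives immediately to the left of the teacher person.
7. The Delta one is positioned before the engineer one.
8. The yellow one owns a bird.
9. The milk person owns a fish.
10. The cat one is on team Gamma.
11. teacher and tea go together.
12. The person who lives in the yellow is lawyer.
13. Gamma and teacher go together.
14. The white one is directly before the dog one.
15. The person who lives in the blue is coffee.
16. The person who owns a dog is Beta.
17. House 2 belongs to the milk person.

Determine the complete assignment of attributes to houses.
Solution:

House | Color | Team | Drink | Pet | Profession
-----------------------------------------------
  1   | yellow | Epsilon | juice | bird | lawyer
  2   | red | Alpha | milk | fish | artist
  3   | green | Gamma | tea | cat | teacher
  4   | white | Delta | water | horse | doctor
  5   | blue | Beta | coffee | dog | engineer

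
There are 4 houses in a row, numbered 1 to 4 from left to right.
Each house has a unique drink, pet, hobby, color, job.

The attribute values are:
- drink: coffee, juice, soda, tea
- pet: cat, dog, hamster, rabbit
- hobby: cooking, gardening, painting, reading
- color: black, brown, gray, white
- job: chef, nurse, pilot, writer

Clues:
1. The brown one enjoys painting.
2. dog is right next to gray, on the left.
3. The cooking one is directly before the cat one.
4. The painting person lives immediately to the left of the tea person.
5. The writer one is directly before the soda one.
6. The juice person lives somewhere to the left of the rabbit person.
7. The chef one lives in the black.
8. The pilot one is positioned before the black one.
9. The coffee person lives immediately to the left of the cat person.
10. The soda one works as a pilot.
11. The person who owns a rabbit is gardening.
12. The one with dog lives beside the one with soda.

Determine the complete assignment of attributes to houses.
Solution:

House | Drink | Pet | Hobby | Color | Job
-----------------------------------------
  1   | coffee | dog | cooking | white | writer
  2   | soda | cat | reading | gray | pilot
  3   | juice | hamster | painting | brown | nurse
  4   | tea | rabbit | gardening | black | chef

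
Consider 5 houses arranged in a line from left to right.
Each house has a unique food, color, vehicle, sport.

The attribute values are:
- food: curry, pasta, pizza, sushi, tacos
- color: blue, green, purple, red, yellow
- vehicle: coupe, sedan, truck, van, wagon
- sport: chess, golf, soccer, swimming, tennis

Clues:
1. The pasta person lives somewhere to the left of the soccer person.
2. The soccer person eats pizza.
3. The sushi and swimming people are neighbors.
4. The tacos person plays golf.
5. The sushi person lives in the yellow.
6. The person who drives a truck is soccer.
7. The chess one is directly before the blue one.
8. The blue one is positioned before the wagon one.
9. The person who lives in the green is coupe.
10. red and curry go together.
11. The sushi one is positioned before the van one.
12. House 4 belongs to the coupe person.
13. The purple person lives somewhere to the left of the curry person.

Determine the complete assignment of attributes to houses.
Solution:

House | Food | Color | Vehicle | Sport
--------------------------------------
  1   | sushi | yellow | sedan | chess
  2   | pasta | blue | van | swimming
  3   | pizza | purple | truck | soccer
  4   | tacos | green | coupe | golf
  5   | curry | red | wagon | tennis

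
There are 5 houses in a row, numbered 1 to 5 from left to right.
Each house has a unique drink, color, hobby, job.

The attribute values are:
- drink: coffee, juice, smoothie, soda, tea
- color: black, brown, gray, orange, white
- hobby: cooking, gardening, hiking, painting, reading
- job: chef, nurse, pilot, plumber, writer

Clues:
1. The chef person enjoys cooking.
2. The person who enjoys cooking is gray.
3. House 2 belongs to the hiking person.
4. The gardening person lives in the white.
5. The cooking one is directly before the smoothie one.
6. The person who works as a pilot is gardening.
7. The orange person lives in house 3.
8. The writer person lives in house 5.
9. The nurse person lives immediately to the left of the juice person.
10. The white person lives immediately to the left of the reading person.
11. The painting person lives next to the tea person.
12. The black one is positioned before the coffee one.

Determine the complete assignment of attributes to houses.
Solution:

House | Drink | Color | Hobby | Job
-----------------------------------
  1   | soda | gray | cooking | chef
  2   | smoothie | black | hiking | nurse
  3   | juice | orange | painting | plumber
  4   | tea | white | gardening | pilot
  5   | coffee | brown | reading | writer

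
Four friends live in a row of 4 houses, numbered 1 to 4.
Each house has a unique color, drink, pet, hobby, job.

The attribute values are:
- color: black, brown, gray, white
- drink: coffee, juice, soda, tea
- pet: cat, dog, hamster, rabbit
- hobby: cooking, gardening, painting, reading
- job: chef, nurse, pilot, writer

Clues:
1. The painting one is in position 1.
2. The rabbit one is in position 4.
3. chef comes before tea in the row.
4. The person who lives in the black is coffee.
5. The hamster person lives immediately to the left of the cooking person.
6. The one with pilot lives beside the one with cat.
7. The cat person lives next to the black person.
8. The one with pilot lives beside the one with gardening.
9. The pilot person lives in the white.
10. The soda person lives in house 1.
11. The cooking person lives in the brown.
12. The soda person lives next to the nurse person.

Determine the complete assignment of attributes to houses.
Solution:

House | Color | Drink | Pet | Hobby | Job
-----------------------------------------
  1   | white | soda | dog | painting | pilot
  2   | gray | juice | cat | gardening | nurse
  3   | black | coffee | hamster | reading | chef
  4   | brown | tea | rabbit | cooking | writer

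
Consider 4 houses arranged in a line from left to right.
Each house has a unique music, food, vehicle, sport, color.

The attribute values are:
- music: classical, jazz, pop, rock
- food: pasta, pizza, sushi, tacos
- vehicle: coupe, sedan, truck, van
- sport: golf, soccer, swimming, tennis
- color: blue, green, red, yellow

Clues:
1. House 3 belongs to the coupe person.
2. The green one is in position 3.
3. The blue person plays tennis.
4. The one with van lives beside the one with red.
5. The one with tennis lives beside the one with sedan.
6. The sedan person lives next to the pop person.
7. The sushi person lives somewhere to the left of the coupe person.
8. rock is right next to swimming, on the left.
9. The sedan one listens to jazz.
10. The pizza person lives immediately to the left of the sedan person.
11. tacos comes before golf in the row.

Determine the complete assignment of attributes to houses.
Solution:

House | Music | Food | Vehicle | Sport | Color
----------------------------------------------
  1   | rock | pizza | van | tennis | blue
  2   | jazz | sushi | sedan | swimming | red
  3   | pop | tacos | coupe | soccer | green
  4   | classical | pasta | truck | golf | yellow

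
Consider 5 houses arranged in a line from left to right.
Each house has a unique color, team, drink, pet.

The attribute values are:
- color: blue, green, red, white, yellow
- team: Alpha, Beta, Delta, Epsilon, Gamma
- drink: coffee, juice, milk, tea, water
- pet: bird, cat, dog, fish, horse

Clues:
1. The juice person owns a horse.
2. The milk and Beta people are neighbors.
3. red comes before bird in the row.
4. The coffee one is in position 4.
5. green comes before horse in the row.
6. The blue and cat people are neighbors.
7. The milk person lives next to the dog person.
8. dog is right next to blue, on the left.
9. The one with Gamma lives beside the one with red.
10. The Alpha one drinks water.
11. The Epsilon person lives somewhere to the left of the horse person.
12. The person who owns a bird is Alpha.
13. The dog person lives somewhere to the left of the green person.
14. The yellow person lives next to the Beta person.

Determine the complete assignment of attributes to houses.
Solution:

House | Color | Team | Drink | Pet
----------------------------------
  1   | yellow | Gamma | milk | fish
  2   | red | Beta | tea | dog
  3   | blue | Alpha | water | bird
  4   | green | Epsilon | coffee | cat
  5   | white | Delta | juice | horse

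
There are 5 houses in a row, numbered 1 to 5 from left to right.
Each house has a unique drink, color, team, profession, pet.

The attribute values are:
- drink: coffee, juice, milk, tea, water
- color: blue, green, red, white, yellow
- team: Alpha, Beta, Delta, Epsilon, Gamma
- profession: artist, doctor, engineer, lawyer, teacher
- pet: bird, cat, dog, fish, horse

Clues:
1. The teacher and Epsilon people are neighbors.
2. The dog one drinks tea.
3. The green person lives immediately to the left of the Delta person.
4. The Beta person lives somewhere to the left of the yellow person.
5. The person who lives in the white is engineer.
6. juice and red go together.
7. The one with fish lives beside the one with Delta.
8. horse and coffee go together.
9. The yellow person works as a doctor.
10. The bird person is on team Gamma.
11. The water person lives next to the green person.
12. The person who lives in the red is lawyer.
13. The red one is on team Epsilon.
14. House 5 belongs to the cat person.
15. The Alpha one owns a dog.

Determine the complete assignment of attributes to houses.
Solution:

House | Drink | Color | Team | Profession | Pet
-----------------------------------------------
  1   | water | white | Gamma | engineer | bird
  2   | milk | green | Beta | artist | fish
  3   | coffee | yellow | Delta | doctor | horse
  4   | tea | blue | Alpha | teacher | dog
  5   | juice | red | Epsilon | lawyer | cat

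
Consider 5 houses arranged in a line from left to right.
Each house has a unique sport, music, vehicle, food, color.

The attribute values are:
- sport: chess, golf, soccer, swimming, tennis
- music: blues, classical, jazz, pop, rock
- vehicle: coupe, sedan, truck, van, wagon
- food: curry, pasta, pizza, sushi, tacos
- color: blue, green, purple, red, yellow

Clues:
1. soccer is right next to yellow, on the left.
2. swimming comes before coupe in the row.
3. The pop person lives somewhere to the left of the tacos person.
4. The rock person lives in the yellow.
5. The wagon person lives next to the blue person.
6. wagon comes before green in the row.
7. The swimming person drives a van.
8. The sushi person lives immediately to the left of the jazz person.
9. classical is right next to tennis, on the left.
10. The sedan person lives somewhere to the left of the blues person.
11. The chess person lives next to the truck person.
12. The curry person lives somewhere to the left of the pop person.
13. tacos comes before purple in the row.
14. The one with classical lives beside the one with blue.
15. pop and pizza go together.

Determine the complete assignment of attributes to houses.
Solution:

House | Sport | Music | Vehicle | Food | Color
----------------------------------------------
  1   | chess | classical | wagon | sushi | red
  2   | tennis | jazz | truck | curry | blue
  3   | soccer | pop | sedan | pizza | green
  4   | swimming | rock | van | tacos | yellow
  5   | golf | blues | coupe | pasta | purple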